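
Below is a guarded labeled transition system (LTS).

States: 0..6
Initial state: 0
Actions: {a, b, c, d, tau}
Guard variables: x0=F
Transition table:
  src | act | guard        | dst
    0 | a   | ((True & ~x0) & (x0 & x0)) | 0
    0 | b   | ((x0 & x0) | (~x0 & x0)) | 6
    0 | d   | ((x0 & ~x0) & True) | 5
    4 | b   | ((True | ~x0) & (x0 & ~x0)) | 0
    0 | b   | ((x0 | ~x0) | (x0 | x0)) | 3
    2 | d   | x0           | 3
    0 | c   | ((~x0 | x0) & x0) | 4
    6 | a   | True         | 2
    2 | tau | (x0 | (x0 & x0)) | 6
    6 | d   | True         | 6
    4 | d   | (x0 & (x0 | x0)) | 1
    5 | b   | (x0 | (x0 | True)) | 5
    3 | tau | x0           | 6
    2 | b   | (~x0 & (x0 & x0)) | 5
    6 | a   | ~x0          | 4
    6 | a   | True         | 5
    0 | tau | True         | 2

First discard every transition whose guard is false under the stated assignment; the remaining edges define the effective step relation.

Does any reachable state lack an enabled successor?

Reachable = {0,2,3}
  0: b→3  tau→2  [2 exit(s)]
  2: ∅  [deadlock]
  3: ∅  [deadlock]
Path to 2: tau

Answer: DEADLOCK at state 2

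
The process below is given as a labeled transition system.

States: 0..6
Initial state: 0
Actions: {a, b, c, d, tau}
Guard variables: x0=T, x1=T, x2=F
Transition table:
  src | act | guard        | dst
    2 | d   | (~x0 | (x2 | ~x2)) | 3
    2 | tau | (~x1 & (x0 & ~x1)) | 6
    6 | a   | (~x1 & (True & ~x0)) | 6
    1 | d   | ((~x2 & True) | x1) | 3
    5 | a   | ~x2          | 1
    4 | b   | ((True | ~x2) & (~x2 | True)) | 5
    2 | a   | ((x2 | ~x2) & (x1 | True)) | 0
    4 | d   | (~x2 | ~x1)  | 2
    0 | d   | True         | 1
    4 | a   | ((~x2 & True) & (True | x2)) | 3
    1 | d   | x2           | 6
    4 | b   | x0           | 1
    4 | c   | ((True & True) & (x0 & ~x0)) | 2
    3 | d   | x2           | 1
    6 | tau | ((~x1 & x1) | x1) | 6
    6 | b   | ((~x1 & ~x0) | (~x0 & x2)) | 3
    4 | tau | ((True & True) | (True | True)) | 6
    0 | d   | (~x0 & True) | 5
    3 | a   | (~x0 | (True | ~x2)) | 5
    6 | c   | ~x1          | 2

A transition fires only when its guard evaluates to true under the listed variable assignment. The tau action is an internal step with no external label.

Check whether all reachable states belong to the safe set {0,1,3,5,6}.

Answer: INVARIANT HOLDS

Trace:
Allowed set {0,1,3,5,6}
Reach set: {0,1,3,5}
  0: ok
  1: ok
  3: ok
  5: ok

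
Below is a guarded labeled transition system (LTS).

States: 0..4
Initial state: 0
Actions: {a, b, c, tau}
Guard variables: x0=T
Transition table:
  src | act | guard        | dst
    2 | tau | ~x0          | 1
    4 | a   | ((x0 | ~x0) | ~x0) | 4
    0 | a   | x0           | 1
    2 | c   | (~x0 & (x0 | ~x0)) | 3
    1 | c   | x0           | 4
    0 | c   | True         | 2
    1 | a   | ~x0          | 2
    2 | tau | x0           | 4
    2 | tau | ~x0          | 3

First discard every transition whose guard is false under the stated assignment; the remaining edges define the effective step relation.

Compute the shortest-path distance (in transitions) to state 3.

Answer: UNREACHABLE

Trace:
BFS to 3:
  L0 = {0}
  L1 = {1,2}
  L2 = {4}
3 never appears.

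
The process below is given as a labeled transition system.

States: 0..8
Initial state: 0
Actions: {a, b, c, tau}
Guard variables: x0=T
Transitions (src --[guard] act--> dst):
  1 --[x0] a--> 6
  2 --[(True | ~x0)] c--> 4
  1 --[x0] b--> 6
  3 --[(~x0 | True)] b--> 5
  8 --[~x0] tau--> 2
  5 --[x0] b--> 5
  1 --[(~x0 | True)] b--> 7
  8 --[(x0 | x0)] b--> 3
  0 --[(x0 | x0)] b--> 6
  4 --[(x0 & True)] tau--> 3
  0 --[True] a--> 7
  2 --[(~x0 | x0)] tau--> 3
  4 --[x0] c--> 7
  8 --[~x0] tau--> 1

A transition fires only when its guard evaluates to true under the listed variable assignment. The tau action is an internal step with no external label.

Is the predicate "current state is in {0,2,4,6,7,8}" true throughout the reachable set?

Answer: INVARIANT HOLDS

Analysis:
Allowed set {0,2,4,6,7,8}
Reachable = {0,6,7}
  0: safe
  6: safe
  7: safe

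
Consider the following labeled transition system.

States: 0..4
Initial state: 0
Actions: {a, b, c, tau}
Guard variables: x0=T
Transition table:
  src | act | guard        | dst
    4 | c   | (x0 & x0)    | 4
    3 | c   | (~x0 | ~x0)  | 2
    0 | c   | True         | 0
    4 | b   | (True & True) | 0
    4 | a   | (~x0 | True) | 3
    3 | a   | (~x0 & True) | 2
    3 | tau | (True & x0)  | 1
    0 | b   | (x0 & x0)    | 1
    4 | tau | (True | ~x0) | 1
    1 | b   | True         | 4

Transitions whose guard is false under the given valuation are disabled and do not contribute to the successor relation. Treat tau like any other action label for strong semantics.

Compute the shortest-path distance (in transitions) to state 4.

Layered search for 4:
  L0 = {0}
  L1 = {1}
  L2 = {4}
depth(4)=2, e.g. b·b

Answer: 2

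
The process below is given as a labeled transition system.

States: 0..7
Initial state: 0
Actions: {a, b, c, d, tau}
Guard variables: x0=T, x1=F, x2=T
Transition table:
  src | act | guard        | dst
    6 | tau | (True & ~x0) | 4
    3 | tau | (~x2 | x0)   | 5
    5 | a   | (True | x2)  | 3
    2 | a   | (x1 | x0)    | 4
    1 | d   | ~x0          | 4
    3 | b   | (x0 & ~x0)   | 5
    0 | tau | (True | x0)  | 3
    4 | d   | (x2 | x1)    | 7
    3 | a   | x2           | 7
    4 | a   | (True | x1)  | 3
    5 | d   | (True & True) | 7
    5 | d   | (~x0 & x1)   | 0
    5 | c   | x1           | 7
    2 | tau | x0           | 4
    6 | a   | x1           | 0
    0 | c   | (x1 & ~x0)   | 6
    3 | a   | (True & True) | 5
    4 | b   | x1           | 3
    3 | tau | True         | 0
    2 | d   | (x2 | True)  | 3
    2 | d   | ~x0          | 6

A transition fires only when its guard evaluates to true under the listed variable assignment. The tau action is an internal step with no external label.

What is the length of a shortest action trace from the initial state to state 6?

Layered search for 6:
  Layer 0: {0}
  Layer 1: {3}
  Layer 2: {5,7}
6 never appears.

Answer: UNREACHABLE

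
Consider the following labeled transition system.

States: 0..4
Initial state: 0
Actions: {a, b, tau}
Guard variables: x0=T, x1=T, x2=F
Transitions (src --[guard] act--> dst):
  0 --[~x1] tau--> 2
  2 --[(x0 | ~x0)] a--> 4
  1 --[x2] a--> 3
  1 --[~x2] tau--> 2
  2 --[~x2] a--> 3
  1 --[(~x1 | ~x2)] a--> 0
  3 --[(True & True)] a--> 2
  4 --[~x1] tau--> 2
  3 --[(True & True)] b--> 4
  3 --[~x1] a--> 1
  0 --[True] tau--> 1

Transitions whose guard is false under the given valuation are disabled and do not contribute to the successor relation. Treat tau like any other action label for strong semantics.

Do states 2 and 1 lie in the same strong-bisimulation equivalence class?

Answer: NOT BISIMILAR

Trace:
Bisimulation quotient by refinement:
  π0 = {{0,1,2,3,4}}
  π1 = {{0},{1},{2},{3},{4}}
Fixed point at round 2; 5 class(es).
2∈{2}, 1∈{1}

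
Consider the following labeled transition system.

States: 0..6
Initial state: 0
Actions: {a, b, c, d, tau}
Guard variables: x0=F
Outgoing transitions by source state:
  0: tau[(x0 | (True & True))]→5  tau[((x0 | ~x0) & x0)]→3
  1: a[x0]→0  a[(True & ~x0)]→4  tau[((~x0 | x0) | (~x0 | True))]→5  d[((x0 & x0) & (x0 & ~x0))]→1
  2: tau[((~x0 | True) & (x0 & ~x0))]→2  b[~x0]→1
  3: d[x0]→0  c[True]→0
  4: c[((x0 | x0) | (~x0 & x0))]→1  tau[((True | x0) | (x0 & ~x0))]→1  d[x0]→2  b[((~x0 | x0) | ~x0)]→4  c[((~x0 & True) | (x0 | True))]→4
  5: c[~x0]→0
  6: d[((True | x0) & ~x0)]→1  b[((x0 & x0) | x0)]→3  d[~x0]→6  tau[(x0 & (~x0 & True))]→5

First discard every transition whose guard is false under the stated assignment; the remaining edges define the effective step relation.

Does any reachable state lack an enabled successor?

Answer: DEADLOCK-FREE

Working:
Reach set: {0,5}
  0: tau→5  [1 out]
  5: c→0  [1 out]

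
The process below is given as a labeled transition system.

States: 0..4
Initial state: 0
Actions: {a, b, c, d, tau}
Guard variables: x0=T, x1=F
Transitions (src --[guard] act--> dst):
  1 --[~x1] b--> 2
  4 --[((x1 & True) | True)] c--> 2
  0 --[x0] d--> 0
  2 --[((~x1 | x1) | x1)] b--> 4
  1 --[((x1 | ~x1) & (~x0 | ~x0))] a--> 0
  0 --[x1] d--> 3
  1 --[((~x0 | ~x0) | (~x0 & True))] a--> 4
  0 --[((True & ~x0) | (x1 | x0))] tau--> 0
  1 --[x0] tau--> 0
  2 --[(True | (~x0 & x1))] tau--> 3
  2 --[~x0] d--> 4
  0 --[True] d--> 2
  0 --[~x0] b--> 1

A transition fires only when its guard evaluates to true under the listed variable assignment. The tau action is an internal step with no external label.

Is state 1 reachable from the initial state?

8 transition(s) survive guard evaluation.
Layer 0: {0}
Layer 1: {2}  now seen {0,2}
Layer 2: {3,4}  now seen {0,2,3,4}
Reach set: {0,2,3,4}

Answer: UNREACHABLE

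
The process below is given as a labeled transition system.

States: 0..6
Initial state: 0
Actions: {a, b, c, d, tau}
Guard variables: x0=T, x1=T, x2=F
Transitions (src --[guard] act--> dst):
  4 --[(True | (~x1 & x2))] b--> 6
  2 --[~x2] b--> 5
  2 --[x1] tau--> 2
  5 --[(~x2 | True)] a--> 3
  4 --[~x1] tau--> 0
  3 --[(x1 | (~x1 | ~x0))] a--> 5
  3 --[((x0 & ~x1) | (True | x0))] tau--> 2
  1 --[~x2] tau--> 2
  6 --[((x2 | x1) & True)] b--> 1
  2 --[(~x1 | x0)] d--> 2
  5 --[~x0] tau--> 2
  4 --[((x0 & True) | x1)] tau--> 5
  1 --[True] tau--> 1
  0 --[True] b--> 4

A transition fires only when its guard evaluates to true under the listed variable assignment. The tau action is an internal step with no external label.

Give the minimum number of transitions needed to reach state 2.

Breadth-first toward 2:
  Layer 0: {0}
  Layer 1: {4}
  Layer 2: {5,6}
  Layer 3: {1,3}
  Layer 4: {2}
depth(2)=4, e.g. b·b·b·tau

Answer: 4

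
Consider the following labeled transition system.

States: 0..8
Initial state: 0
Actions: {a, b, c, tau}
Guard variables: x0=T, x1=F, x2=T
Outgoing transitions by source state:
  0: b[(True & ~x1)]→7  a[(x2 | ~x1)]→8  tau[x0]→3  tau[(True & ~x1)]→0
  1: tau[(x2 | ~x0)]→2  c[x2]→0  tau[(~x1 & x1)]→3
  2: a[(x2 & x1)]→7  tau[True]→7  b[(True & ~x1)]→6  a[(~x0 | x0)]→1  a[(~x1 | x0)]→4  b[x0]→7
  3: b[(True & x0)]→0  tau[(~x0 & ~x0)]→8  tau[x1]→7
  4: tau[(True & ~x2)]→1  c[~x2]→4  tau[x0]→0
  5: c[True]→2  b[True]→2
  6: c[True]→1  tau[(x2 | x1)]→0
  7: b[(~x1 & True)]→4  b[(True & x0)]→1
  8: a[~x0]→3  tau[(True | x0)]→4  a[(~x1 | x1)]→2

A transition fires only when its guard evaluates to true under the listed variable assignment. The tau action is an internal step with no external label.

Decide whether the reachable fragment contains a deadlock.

Reach set: {0,1,2,3,4,6,7,8}
  0: a→8  b→7  tau→0  tau→3  [4 out]
  1: c→0  tau→2  [2 out]
  2: a→1  a→4  b→6  b→7  tau→7  [5 out]
  3: b→0  [1 out]
  4: tau→0  [1 out]
  6: c→1  tau→0  [2 out]
  7: b→1  b→4  [2 out]
  8: a→2  tau→4  [2 out]

Answer: DEADLOCK-FREE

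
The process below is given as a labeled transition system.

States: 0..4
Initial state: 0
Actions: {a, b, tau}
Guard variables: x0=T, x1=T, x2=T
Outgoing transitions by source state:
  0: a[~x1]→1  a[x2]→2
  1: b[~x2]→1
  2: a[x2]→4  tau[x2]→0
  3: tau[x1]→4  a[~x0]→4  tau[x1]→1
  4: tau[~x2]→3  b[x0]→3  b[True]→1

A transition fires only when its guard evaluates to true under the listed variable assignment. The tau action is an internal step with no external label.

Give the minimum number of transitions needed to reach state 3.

Answer: 3

Working:
Layered search for 3:
  Layer 0: {0}
  Layer 1: {2}
  Layer 2: {4}
  Layer 3: {1,3}
first hit 3 at d=3 via a·a·b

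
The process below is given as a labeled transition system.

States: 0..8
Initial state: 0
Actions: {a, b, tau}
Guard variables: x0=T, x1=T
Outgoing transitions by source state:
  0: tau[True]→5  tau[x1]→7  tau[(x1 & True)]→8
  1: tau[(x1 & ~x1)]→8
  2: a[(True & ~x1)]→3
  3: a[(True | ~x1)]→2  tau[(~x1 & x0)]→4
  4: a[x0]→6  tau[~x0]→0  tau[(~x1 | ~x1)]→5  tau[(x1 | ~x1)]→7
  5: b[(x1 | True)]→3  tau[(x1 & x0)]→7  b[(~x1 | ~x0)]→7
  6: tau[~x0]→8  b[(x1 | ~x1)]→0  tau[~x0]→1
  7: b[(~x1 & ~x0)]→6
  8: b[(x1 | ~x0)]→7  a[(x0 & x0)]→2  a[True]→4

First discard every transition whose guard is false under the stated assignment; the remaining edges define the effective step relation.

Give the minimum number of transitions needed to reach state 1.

Breadth-first toward 1:
  L0 = {0}
  L1 = {5,7,8}
  L2 = {2,3,4}
  L3 = {6}
1 never appears.

Answer: UNREACHABLE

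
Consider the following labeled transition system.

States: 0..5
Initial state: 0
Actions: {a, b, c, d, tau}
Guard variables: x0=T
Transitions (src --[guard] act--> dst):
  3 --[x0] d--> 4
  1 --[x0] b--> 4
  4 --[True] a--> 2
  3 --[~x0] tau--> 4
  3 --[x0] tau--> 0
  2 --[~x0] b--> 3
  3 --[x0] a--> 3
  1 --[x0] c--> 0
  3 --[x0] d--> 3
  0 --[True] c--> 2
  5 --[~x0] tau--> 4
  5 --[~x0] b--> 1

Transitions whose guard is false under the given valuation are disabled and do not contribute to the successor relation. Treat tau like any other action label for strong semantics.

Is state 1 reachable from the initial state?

Guard filter leaves 8 enabled edge(s).
L0 = {0}
L1 = {2}  now seen {0,2}
Reachable = {0,2}

Answer: UNREACHABLE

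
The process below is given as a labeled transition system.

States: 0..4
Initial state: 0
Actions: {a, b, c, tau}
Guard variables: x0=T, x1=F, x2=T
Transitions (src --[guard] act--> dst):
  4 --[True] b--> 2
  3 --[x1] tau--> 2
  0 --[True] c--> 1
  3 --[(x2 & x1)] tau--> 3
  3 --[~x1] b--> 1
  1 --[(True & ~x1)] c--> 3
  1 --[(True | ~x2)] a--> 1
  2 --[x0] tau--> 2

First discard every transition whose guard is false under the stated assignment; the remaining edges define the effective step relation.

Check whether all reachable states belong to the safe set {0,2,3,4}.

Allowed set {0,2,3,4}
Reach set: {0,1,3}
  0: ✓
  1: VIOLATES
  3: ✓
reach 1 via c — violates

Answer: INVARIANT VIOLATED at state 1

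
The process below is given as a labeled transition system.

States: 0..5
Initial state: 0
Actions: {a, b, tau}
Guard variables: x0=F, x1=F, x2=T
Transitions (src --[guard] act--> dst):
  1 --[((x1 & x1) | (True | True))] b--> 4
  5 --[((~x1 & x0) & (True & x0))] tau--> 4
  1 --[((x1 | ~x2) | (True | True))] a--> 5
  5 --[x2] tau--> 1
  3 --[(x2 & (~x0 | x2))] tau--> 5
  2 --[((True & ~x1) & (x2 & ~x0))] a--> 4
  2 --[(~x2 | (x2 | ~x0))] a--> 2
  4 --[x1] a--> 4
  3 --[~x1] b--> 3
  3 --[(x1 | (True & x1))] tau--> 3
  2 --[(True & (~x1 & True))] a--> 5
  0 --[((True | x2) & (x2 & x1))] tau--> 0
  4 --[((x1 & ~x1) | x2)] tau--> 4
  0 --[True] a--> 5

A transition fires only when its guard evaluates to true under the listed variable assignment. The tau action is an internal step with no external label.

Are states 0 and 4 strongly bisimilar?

Answer: NOT BISIMILAR

Analysis:
Refine partition for ~:
  P[0] = {{0,1,2,3,4,5}}
  P[1] = {{0,2},{1},{3},{4,5}}
  P[2] = {{0},{1},{2},{3},{4},{5}}
6 equivalence class(es) (converged in 3)
0∈{0}, 4∈{4}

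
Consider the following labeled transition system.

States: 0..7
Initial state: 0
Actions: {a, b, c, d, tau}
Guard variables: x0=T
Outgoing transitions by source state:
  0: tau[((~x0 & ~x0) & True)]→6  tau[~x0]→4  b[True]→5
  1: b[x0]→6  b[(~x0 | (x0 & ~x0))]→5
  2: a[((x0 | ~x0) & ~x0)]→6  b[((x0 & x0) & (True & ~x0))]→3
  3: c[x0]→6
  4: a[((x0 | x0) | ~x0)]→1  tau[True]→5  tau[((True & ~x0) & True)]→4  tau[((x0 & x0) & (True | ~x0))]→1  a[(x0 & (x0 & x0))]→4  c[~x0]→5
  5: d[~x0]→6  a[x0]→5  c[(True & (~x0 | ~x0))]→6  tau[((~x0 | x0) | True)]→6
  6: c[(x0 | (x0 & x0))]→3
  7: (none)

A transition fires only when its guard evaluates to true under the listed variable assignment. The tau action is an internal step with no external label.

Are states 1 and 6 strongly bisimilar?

Answer: NOT BISIMILAR

Analysis:
Compute ~ classes (split until stable):
  round 0: {{0,1,2,3,4,5,6,7}}
  round 1: {{0,1},{2,7},{3,6},{4,5}}
  round 2: {{0},{1},{2,7},{3,6},{4},{5}}
stable after 3 split(s): 6 block(s)
1∈{1}, 6∈{3,6}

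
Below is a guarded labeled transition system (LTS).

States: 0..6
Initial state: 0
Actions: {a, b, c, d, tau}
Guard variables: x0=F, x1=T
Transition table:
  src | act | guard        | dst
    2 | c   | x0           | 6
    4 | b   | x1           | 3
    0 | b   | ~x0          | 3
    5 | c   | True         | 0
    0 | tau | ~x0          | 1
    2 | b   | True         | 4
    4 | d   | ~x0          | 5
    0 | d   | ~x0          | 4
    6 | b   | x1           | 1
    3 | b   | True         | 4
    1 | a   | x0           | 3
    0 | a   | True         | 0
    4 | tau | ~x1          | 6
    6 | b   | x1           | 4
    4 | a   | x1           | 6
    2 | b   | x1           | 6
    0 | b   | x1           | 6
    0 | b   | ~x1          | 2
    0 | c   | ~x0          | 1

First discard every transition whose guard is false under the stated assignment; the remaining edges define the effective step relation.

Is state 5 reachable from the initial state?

Guard filter leaves 15 enabled edge(s).
depth 0: {0}
depth 1: {1,3,4,6}  cumulative {0,1,3,4,6}
depth 2: {5}  cumulative {0,1,3,4,5,6}
Reachable = {0,1,3,4,5,6}
trace reaching 5: d·d

Answer: REACHABLE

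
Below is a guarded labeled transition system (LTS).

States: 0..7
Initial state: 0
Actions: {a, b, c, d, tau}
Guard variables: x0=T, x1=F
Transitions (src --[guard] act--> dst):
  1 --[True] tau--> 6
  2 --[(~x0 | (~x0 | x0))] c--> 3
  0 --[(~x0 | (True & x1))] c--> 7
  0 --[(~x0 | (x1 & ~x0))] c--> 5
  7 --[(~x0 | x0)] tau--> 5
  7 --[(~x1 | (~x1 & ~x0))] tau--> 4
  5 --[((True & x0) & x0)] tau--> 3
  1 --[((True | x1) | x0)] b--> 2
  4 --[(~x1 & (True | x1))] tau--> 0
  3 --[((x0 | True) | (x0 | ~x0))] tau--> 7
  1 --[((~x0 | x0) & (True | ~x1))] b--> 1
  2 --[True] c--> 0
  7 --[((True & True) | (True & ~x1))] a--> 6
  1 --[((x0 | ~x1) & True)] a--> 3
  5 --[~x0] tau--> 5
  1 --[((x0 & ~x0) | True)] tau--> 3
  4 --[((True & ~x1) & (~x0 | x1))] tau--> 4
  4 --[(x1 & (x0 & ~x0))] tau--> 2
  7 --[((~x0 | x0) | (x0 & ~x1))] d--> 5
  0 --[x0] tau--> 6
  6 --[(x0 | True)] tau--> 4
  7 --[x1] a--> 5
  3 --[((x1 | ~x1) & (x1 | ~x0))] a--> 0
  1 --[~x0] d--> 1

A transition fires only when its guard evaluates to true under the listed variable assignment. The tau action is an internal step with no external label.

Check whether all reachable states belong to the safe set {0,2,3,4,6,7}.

Allowed set {0,2,3,4,6,7}
Reach set: {0,4,6}
  0: ✓
  4: ✓
  6: ✓

Answer: INVARIANT HOLDS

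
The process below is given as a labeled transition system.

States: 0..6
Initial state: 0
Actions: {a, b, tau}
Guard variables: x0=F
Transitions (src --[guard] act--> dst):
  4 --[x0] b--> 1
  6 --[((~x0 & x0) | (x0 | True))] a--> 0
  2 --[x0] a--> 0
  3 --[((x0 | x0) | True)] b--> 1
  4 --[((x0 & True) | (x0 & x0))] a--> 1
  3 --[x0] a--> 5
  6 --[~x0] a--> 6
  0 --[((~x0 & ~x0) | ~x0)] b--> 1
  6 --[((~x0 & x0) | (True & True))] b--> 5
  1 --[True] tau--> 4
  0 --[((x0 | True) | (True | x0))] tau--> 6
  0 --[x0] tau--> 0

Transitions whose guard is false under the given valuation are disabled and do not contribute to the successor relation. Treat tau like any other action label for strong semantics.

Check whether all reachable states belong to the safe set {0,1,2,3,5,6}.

Answer: INVARIANT VIOLATED at state 4

Trace:
Inv-set: {0,1,2,3,5,6}
Reach set: {0,1,4,5,6}
  0: ✓
  1: ✓
  4: outside
  5: ✓
  6: ✓
counterexample path to 4: b·tau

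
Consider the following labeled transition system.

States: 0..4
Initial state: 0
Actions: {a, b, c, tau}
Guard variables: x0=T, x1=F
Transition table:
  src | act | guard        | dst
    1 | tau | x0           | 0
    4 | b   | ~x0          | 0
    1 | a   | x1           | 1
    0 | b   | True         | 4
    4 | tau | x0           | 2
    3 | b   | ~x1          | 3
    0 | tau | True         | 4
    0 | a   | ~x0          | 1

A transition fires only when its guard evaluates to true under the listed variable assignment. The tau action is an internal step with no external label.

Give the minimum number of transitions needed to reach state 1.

Answer: UNREACHABLE

Trace:
Layered search for 1:
  Layer 0: {0}
  Layer 1: {4}
  Layer 2: {2}
1 never appears.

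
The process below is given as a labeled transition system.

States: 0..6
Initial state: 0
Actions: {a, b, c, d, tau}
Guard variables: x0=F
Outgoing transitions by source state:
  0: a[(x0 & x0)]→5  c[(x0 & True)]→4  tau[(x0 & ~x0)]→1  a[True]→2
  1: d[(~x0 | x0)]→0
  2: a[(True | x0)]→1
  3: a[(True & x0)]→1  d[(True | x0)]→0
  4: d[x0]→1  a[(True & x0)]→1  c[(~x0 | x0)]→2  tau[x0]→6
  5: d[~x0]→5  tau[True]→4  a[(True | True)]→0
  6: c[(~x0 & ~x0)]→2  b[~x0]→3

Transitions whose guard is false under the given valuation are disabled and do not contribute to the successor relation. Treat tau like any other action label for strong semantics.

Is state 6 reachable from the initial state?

10 transition(s) survive guard evaluation.
L0 = {0}
L1 = {2}  now seen {0,2}
L2 = {1}  now seen {0,1,2}
Reachable = {0,1,2}

Answer: UNREACHABLE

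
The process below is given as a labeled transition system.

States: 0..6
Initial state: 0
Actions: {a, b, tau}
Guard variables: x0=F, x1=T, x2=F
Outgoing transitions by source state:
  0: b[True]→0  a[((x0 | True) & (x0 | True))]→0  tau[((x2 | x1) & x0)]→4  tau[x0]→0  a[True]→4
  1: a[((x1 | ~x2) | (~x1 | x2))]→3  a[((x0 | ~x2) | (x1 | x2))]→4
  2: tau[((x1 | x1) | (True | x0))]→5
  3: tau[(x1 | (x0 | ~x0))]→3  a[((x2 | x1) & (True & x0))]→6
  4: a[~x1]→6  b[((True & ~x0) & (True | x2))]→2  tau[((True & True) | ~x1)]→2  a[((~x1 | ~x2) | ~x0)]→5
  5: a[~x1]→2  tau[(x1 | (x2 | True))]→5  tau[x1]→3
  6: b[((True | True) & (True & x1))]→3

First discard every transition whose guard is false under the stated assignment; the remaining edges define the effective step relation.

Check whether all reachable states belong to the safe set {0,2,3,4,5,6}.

Inv-set: {0,2,3,4,5,6}
Reach set: {0,2,3,4,5}
  0: ok
  2: ok
  3: ok
  4: ok
  5: ok

Answer: INVARIANT HOLDS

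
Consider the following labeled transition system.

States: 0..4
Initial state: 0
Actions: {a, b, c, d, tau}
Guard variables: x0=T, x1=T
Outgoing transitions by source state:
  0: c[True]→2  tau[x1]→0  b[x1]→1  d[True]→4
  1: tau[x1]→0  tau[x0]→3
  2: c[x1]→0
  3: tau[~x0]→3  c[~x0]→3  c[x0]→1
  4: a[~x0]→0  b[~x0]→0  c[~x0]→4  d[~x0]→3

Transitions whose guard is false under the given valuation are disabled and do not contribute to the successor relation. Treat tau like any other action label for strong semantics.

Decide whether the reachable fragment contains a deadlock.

Reach set: {0,1,2,3,4}
  0: b→1  c→2  d→4  tau→0  [4 exit(s)]
  1: tau→0  tau→3  [2 exit(s)]
  2: c→0  [1 exit(s)]
  3: c→1  [1 exit(s)]
  4: ∅  [deadlock]
Path to 4: d

Answer: DEADLOCK at state 4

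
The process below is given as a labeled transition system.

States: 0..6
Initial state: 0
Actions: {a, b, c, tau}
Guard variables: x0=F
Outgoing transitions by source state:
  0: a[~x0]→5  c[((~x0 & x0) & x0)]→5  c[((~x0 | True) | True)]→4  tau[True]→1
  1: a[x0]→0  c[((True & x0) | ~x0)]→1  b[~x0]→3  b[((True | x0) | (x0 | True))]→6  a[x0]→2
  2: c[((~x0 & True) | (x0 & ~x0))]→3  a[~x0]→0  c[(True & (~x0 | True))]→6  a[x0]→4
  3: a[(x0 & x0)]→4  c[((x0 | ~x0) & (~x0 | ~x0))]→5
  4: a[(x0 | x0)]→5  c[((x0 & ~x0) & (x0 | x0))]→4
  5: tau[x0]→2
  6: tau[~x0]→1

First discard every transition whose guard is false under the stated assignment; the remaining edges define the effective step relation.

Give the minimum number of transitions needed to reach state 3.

Answer: 2

Working:
Layered search for 3:
  L0 = {0}
  L1 = {1,4,5}
  L2 = {3,6}
first hit 3 at d=2 via tau·b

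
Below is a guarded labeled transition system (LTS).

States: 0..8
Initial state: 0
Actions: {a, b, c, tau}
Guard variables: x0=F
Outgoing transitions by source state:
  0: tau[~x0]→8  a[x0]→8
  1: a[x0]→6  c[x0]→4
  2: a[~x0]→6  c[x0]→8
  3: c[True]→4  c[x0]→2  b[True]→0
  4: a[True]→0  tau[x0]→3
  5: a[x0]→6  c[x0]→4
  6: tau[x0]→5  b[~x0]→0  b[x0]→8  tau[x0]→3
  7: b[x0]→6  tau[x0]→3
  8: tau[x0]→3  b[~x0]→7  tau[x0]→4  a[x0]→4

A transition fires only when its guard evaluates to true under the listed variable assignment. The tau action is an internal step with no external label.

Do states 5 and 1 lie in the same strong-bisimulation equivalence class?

Refine partition for ~:
  π0 = {{0,1,2,3,4,5,6,7,8}}
  π1 = {{0},{1,5,7},{2,4},{3},{6,8}}
  π2 = {{0},{1,5,7},{2},{3},{4},{6},{8}}
stable after 3 split(s): 7 block(s)
class of 5: {1,5,7}; class of 1: {1,5,7}

Answer: BISIMILAR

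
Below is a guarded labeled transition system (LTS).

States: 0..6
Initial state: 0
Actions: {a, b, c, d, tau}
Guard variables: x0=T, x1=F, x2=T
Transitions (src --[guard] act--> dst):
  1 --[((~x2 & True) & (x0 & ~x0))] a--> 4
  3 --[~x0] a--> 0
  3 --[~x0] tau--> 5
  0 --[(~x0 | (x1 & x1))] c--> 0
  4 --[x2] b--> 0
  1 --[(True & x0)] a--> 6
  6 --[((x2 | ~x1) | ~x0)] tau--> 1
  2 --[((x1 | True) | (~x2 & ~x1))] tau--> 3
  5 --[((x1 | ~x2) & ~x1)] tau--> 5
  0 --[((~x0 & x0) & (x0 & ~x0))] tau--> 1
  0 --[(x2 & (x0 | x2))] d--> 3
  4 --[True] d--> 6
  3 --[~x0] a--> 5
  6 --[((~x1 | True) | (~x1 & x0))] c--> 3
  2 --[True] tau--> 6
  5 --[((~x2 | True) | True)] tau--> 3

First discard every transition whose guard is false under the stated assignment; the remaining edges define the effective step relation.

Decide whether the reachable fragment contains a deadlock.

Answer: DEADLOCK at state 3

Working:
Reach set: {0,3}
  0: d→3  [1 exit(s)]
  3: ∅  [deadlock]
witness 3: d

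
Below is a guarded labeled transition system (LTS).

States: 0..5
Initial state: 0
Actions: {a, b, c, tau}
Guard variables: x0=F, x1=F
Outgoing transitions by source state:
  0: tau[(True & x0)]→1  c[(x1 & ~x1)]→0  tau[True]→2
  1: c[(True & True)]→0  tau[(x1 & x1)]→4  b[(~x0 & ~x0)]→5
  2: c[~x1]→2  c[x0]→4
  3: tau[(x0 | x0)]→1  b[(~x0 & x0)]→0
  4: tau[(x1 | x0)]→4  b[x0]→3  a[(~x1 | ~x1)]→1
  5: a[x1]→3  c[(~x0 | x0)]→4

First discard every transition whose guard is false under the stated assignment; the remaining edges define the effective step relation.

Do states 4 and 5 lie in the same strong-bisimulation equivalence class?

Refine partition for ~:
  round 0: {{0,1,2,3,4,5}}
  round 1: {{0},{1},{2,5},{3},{4}}
  round 2: {{0},{1},{2},{3},{4},{5}}
Fixed point at round 3; 6 class(es).
4∈{4}, 5∈{5}

Answer: NOT BISIMILAR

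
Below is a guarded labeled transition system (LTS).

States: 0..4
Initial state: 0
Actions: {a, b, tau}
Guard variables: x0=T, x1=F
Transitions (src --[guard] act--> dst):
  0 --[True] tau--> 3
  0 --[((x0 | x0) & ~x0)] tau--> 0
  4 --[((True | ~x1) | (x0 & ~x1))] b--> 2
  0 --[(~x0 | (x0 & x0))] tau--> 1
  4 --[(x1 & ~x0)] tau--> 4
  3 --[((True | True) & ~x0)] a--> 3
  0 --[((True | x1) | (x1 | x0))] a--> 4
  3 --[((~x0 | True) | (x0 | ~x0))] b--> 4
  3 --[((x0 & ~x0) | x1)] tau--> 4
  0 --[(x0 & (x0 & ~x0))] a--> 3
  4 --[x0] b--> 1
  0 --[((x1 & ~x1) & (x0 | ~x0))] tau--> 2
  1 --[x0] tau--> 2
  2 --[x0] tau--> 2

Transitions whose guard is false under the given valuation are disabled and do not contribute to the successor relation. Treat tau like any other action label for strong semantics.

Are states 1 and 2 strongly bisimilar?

Refine partition for ~:
  π0 = {{0,1,2,3,4}}
  π1 = {{0},{1,2},{3,4}}
  π2 = {{0},{1,2},{3},{4}}
4 equivalence class(es) (converged in 3)
[1]={1,2}  [2]={1,2}

Answer: BISIMILAR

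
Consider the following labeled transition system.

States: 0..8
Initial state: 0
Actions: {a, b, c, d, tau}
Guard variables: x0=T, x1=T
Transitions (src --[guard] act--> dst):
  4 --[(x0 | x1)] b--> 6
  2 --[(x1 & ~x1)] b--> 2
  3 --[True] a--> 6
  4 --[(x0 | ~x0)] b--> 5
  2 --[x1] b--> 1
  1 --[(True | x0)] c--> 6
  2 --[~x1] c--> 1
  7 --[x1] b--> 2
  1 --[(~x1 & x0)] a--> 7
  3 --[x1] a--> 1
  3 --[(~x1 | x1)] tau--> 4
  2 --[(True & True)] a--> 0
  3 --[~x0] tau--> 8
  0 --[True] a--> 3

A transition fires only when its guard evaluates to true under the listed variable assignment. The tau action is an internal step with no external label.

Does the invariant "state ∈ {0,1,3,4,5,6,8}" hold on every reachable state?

Allowed set {0,1,3,4,5,6,8}
R = {0,1,3,4,5,6}
  0: ok
  1: ok
  3: ok
  4: ok
  5: ok
  6: ok

Answer: INVARIANT HOLDS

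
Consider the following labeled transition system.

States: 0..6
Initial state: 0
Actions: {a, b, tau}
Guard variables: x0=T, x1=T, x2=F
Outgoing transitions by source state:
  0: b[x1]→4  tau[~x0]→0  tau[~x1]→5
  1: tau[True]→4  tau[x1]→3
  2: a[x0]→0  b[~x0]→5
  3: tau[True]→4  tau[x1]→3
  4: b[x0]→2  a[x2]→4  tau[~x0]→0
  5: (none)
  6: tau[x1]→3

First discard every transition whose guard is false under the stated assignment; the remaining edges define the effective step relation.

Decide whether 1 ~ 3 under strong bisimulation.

Compute ~ classes (split until stable):
  P[0] = {{0,1,2,3,4,5,6}}
  P[1] = {{0,4},{1,3,6},{2},{5}}
  P[2] = {{0},{1,3},{2},{4},{5},{6}}
Fixed point at round 3; 6 class(es).
[1]={1,3}  [3]={1,3}

Answer: BISIMILAR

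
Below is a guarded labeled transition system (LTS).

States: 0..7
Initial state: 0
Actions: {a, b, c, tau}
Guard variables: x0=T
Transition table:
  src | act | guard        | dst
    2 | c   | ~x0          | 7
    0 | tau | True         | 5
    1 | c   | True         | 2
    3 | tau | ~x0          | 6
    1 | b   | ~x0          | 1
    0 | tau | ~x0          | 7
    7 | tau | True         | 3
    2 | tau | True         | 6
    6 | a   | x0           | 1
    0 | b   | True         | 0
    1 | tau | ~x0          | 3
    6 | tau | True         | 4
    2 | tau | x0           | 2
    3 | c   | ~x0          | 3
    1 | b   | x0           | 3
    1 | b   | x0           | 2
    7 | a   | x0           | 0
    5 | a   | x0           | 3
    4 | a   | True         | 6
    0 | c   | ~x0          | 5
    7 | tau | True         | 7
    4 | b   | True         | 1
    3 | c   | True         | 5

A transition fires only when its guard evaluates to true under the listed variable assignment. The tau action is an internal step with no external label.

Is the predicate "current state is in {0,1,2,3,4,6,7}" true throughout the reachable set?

Inv-set: {0,1,2,3,4,6,7}
R = {0,3,5}
  0: ok
  3: ok
  5: outside
counterexample path to 5: tau

Answer: INVARIANT VIOLATED at state 5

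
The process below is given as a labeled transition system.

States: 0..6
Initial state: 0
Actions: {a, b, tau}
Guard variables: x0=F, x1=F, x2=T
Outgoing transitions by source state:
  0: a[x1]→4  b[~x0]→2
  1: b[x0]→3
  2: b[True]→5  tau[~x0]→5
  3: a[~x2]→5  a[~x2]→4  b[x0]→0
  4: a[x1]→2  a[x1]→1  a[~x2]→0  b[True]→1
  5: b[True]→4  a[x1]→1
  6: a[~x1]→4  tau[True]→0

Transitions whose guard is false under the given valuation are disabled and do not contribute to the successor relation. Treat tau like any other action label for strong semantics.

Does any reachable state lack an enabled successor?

Answer: DEADLOCK at state 1

Working:
Reachable = {0,1,2,4,5}
  0: b→2  [1 out]
  1: ∅  [STUCK]
  2: b→5  tau→5  [2 out]
  4: b→1  [1 out]
  5: b→4  [1 out]
Path to 1: b·b·b·b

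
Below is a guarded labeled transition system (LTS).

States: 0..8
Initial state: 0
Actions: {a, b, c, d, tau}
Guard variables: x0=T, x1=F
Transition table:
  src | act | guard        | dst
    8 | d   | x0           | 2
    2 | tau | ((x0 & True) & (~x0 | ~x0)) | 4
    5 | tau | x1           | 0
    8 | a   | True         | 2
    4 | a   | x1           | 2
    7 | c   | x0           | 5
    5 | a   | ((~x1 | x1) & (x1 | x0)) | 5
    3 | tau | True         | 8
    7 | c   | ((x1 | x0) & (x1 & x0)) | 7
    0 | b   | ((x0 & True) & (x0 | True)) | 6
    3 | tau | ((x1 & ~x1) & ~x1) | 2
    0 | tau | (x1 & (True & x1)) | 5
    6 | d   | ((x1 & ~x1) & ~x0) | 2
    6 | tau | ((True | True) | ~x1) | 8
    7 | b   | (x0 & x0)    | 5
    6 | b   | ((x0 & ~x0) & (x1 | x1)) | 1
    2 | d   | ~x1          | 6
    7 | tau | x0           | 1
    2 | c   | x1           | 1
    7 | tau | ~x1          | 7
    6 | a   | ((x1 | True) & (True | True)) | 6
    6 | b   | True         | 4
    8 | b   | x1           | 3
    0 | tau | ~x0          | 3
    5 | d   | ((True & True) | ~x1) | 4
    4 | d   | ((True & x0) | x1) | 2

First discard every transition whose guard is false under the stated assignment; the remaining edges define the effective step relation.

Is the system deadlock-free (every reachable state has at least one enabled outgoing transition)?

Answer: DEADLOCK-FREE

Trace:
Reachable = {0,2,4,6,8}
  0: b→6  [1 exit(s)]
  2: d→6  [1 exit(s)]
  4: d→2  [1 exit(s)]
  6: a→6  b→4  tau→8  [3 exit(s)]
  8: a→2  d→2  [2 exit(s)]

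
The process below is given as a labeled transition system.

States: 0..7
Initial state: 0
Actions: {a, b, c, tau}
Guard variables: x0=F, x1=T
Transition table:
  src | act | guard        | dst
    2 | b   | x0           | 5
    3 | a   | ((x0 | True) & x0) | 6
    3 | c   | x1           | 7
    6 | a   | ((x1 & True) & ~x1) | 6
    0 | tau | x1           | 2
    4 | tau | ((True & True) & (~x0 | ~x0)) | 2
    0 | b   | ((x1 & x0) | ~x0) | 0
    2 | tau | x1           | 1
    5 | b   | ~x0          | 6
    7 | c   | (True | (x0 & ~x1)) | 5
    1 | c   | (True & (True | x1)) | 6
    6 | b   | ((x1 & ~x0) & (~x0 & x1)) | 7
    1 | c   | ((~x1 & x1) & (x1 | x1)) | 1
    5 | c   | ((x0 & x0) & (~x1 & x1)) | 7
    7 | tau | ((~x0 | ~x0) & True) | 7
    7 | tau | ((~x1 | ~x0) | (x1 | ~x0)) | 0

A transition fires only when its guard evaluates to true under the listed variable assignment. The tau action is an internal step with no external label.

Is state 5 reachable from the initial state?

Answer: REACHABLE

Working:
11 transition(s) survive guard evaluation.
depth 0: {0}
depth 1: {2}  total {0,2}
depth 2: {1}  total {0,1,2}
depth 3: {6}  total {0,1,2,6}
depth 4: {7}  total {0,1,2,6,7}
depth 5: {5}  total {0,1,2,5,6,7}
R = {0,1,2,5,6,7}
trace reaching 5: tau·tau·c·b·c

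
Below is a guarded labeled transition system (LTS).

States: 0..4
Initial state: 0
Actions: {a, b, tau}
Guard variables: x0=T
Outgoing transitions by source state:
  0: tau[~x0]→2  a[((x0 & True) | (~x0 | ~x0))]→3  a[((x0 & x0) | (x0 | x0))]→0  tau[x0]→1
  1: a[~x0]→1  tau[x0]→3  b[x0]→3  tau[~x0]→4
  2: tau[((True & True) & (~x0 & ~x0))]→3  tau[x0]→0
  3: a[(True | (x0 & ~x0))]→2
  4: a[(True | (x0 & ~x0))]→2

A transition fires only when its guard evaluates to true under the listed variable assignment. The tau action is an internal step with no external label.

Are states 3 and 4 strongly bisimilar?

Bisimulation quotient by refinement:
  round 0: {{0,1,2,3,4}}
  round 1: {{0},{1},{2},{3,4}}
4 equivalence class(es) (converged in 2)
3∈{3,4}, 4∈{3,4}

Answer: BISIMILAR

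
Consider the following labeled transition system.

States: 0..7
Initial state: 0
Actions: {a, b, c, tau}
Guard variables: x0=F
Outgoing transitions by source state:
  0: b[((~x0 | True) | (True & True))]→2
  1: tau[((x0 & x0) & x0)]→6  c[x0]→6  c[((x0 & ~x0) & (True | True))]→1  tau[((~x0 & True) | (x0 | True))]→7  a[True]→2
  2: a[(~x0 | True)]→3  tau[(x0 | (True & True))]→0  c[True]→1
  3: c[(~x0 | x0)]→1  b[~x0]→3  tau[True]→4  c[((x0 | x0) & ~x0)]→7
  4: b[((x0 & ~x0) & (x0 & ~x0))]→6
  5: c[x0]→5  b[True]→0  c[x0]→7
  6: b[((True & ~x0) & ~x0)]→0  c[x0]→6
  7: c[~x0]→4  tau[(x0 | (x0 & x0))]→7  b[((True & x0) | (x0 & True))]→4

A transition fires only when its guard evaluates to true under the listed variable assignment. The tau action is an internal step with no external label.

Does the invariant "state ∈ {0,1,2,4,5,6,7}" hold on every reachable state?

Safe = {0,1,2,4,5,6,7}
Reachable = {0,1,2,3,4,7}
  0: ✓
  1: ✓
  2: ✓
  3: outside
  4: ✓
  7: ✓
witness against invariant: b·a → 3

Answer: INVARIANT VIOLATED at state 3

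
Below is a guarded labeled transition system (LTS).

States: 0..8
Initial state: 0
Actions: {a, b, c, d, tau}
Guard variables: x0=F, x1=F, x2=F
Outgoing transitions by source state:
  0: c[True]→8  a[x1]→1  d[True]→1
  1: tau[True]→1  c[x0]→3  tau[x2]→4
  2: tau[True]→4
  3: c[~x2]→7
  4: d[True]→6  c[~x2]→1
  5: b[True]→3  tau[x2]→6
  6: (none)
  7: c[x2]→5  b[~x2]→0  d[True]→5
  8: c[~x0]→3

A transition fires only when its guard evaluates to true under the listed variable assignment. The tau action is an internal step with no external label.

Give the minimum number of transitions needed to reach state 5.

BFS to 5:
  Layer 0: {0}
  Layer 1: {1,8}
  Layer 2: {3}
  Layer 3: {7}
  Layer 4: {5}
depth(5)=4, e.g. c·c·c·d

Answer: 4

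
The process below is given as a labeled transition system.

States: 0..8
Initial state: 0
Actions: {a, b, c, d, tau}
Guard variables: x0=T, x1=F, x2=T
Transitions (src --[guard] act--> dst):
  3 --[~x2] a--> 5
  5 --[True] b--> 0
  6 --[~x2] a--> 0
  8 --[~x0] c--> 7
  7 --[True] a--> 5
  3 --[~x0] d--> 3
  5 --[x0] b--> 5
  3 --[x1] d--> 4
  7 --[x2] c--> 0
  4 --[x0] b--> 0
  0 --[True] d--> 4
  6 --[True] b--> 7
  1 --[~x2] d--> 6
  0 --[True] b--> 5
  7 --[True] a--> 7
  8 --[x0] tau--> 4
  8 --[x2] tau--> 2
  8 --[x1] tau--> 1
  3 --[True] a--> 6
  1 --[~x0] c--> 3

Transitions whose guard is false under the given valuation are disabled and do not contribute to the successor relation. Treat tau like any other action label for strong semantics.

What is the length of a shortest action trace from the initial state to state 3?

BFS to 3:
  L0 = {0}
  L1 = {4,5}
3 never appears.

Answer: UNREACHABLE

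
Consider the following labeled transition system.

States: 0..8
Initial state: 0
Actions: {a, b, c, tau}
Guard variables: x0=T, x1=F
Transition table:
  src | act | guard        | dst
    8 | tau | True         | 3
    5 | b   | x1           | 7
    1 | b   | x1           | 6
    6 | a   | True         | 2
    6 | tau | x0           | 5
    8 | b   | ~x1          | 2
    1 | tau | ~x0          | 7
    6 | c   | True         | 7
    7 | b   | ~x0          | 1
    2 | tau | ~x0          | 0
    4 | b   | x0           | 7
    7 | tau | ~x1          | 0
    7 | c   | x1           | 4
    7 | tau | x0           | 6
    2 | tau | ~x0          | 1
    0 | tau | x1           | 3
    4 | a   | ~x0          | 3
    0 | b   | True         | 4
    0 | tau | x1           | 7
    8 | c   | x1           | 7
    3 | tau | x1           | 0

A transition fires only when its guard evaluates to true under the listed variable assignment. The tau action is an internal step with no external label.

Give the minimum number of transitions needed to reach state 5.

Breadth-first toward 5:
  Layer 0: {0}
  Layer 1: {4}
  Layer 2: {7}
  Layer 3: {6}
  Layer 4: {2,5}
first hit 5 at d=4 via b·b·tau·tau

Answer: 4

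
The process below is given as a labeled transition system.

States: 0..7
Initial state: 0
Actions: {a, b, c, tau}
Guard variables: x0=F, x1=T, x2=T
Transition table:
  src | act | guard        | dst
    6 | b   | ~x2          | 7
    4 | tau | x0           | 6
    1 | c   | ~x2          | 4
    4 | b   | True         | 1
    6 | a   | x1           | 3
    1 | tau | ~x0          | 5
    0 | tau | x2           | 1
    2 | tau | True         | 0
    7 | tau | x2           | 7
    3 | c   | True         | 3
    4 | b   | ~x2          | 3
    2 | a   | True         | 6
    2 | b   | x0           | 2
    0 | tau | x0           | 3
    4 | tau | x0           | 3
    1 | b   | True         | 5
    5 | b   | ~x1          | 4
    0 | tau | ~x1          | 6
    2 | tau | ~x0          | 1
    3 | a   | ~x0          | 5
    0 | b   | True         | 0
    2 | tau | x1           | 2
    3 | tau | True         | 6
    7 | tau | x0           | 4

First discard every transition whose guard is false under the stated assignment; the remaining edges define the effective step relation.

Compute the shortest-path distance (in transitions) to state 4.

Answer: UNREACHABLE

Trace:
Layered search for 4:
  depth 0: {0}
  depth 1: {1}
  depth 2: {5}
4 never appears.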